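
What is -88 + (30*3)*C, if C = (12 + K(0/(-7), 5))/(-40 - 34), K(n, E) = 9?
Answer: -4201/37 ≈ -113.54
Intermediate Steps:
C = -21/74 (C = (12 + 9)/(-40 - 34) = 21/(-74) = 21*(-1/74) = -21/74 ≈ -0.28378)
-88 + (30*3)*C = -88 + (30*3)*(-21/74) = -88 + 90*(-21/74) = -88 - 945/37 = -4201/37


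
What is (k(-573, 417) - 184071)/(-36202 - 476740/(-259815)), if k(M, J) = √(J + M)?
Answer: 9564881373/1881069178 - 51963*I*√39/940534589 ≈ 5.0848 - 0.00034503*I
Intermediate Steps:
(k(-573, 417) - 184071)/(-36202 - 476740/(-259815)) = (√(417 - 573) - 184071)/(-36202 - 476740/(-259815)) = (√(-156) - 184071)/(-36202 - 476740*(-1/259815)) = (2*I*√39 - 184071)/(-36202 + 95348/51963) = (-184071 + 2*I*√39)/(-1881069178/51963) = (-184071 + 2*I*√39)*(-51963/1881069178) = 9564881373/1881069178 - 51963*I*√39/940534589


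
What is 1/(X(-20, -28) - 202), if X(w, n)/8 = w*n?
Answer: 1/4278 ≈ 0.00023375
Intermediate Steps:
X(w, n) = 8*n*w (X(w, n) = 8*(w*n) = 8*(n*w) = 8*n*w)
1/(X(-20, -28) - 202) = 1/(8*(-28)*(-20) - 202) = 1/(4480 - 202) = 1/4278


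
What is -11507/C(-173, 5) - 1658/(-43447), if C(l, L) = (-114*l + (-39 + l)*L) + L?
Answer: -468994743/811025149 ≈ -0.57827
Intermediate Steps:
C(l, L) = L - 114*l + L*(-39 + l) (C(l, L) = (-114*l + L*(-39 + l)) + L = L - 114*l + L*(-39 + l))
-11507/C(-173, 5) - 1658/(-43447) = -11507/(-114*(-173) - 38*5 + 5*(-173)) - 1658/(-43447) = -11507/(19722 - 190 - 865) - 1658*(-1/43447) = -11507/18667 + 1658/43447 = -468994743/811025149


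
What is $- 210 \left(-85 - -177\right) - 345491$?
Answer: $-364811$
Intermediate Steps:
$- 210 \left(-85 - -177\right) - 345491 = - 210 \left(-85 + 177\right) - 345491 = \left(-210\right) 92 - 345491 = -19320 - 345491 = -364811$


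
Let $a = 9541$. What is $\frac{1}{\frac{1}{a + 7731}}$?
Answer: $17272$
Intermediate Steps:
$\frac{1}{\frac{1}{a + 7731}} = \frac{1}{\frac{1}{9541 + 7731}} = \frac{1}{\frac{1}{17272}} = 17272$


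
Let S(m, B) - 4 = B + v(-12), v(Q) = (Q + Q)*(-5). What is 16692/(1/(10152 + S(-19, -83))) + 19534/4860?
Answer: 413443990847/2430 ≈ 1.7014e+8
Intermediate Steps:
v(Q) = -10*Q (v(Q) = (2*Q)*(-5) = -10*Q)
S(m, B) = 124 + B (S(m, B) = 4 + (B - 10*(-12)) = 4 + (B + 120) = 4 + (120 + B) = 124 + B)
16692/(1/(10152 + S(-19, -83))) + 19534/4860 = 16692/(1/(10152 + (124 - 83))) + 19534/4860 = 16692/(1/(10152 + 41)) + 19534*(1/4860) = 16692/(1/10193) + 9767/2430 = 16692*10193 + 9767/2430 = 170141556 + 9767/2430 = 413443990847/2430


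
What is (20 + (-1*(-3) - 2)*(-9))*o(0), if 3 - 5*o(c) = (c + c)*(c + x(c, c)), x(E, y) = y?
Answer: 33/5 ≈ 6.6000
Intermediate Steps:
o(c) = 3/5 - 4*c**2/5 (o(c) = 3/5 - (c + c)*(c + c)/5 = 3/5 - 2*c*2*c/5 = 3/5 - 4*c**2/5)
(20 + (-1*(-3) - 2)*(-9))*o(0) = (20 + (-1*(-3) - 2)*(-9))*(3/5 - 4/5*0**2) = (20 + (3 - 2)*(-9))*(3/5 - 4/5*0) = (20 + 1*(-9))*(3/5 + 0) = (20 - 9)*(3/5) = 11*(3/5) = 33/5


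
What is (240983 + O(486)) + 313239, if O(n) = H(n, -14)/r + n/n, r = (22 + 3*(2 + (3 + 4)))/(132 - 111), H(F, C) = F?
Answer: 3881019/7 ≈ 5.5443e+5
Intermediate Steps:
r = 7/3 (r = (22 + 3*(2 + 7))/21 = (22 + 3*9)*(1/21) = (22 + 27)*(1/21) = 49*(1/21) = 7/3 ≈ 2.3333)
O(n) = 1 + 3*n/7 (O(n) = n/(7/3) + n/n = n*(3/7) + 1 = 3*n/7 + 1 = 1 + 3*n/7)
(240983 + O(486)) + 313239 = (240983 + (1 + (3/7)*486)) + 313239 = (240983 + (1 + 1458/7)) + 313239 = (240983 + 1465/7) + 313239 = 1688346/7 + 313239 = 3881019/7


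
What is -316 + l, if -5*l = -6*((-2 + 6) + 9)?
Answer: -1502/5 ≈ -300.40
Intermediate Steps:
l = 78/5 (l = -(-6)*((-2 + 6) + 9)/5 = -(-6)*(4 + 9)/5 = -(-6)*13/5 = -⅕*(-78) = 78/5 ≈ 15.600)
-316 + l = -316 + 78/5 = -1502/5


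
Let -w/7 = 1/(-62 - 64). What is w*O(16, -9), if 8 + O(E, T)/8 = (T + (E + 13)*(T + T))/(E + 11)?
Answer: -332/27 ≈ -12.296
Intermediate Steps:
O(E, T) = -64 + 8*(T + 2*T*(13 + E))/(11 + E) (O(E, T) = -64 + 8*((T + (E + 13)*(T + T))/(E + 11)) = -64 + 8*((T + (13 + E)*(2*T))/(11 + E)) = -64 + 8*((T + 2*T*(13 + E))/(11 + E)) = -64 + 8*(T + 2*T*(13 + E))/(11 + E))
w = 1/18 (w = -7/(-62 - 64) = -7/(-126) = -7*(-1/126) = 1/18 ≈ 0.055556)
w*O(16, -9) = (8*(-88 - 8*16 + 27*(-9) + 2*16*(-9))/(11 + 16))/18 = (8*(-88 - 128 - 243 - 288)/27)/18 = (8*(1/27)*(-747))/18 = (1/18)*(-664/3) = -332/27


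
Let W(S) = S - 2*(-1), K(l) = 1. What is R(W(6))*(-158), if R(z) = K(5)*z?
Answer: -1264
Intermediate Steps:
W(S) = 2 + S (W(S) = S + 2 = 2 + S)
R(z) = z (R(z) = 1*z = z)
R(W(6))*(-158) = (2 + 6)*(-158) = 8*(-158) = -1264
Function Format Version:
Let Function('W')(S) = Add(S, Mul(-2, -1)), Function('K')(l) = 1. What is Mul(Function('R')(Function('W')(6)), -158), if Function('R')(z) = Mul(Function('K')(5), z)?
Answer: -1264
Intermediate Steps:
Function('W')(S) = Add(2, S) (Function('W')(S) = Add(S, 2) = Add(2, S))
Function('R')(z) = z (Function('R')(z) = Mul(1, z) = z)
Mul(Function('R')(Function('W')(6)), -158) = Mul(Add(2, 6), -158) = Mul(8, -158) = -1264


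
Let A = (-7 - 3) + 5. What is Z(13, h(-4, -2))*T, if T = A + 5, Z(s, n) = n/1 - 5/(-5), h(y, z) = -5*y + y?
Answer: 0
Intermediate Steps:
A = -5 (A = -10 + 5 = -5)
h(y, z) = -4*y
Z(s, n) = 1 + n (Z(s, n) = n*1 - 5*(-1/5) = n + 1 = 1 + n)
T = 0 (T = -5 + 5 = 0)
Z(13, h(-4, -2))*T = (1 - 4*(-4))*0 = (1 + 16)*0 = 17*0 = 0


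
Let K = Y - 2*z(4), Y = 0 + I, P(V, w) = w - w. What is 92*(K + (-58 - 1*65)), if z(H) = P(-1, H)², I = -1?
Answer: -11408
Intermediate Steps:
P(V, w) = 0
Y = -1 (Y = 0 - 1 = -1)
z(H) = 0 (z(H) = 0² = 0)
K = -1 (K = -1 - 2*0 = -1 + 0 = -1)
92*(K + (-58 - 1*65)) = 92*(-1 + (-58 - 1*65)) = 92*(-1 + (-58 - 65)) = 92*(-1 - 123) = 92*(-124) = -11408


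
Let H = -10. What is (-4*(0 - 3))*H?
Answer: -120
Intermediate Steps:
(-4*(0 - 3))*H = -4*(0 - 3)*(-10) = -4*(-3)*(-10) = 12*(-10) = -120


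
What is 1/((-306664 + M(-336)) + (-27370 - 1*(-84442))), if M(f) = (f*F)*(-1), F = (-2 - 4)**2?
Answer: -1/237496 ≈ -4.2106e-6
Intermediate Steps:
F = 36 (F = (-6)**2 = 36)
M(f) = -36*f (M(f) = (f*36)*(-1) = (36*f)*(-1) = -36*f)
1/((-306664 + M(-336)) + (-27370 - 1*(-84442))) = 1/((-306664 - 36*(-336)) + (-27370 - 1*(-84442))) = 1/((-306664 + 12096) + (-27370 + 84442)) = 1/(-294568 + 57072) = 1/(-237496) = -1/237496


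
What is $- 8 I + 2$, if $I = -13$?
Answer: $106$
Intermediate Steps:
$- 8 I + 2 = \left(-8\right) \left(-13\right) + 2 = 104 + 2 = 106$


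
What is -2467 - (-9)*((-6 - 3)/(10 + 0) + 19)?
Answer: -23041/10 ≈ -2304.1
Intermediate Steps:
-2467 - (-9)*((-6 - 3)/(10 + 0) + 19) = -2467 - (-9)*(-9/10 + 19) = -2467 - (-9)*181/10 = -2467 - 1*(-1629/10) = -2467 + 1629/10 = -23041/10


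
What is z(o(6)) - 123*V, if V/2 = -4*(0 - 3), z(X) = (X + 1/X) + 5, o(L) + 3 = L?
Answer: -8831/3 ≈ -2943.7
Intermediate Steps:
o(L) = -3 + L
z(X) = 5 + X + 1/X
V = 24 (V = 2*(-4*(0 - 3)) = 2*(-4*(-3)) = 2*12 = 24)
z(o(6)) - 123*V = (5 + (-3 + 6) + 1/(-3 + 6)) - 123*24 = (5 + 3 + 1/3) - 2952 = (5 + 3 + ⅓) - 2952 = 25/3 - 2952 = -8831/3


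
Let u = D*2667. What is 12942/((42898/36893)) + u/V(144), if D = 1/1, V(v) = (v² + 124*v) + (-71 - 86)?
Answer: 9175821670788/824392315 ≈ 11130.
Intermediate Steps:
V(v) = -157 + v² + 124*v (V(v) = (v² + 124*v) - 157 = -157 + v² + 124*v)
D = 1
u = 2667 (u = 1*2667 = 2667)
12942/((42898/36893)) + u/V(144) = 12942/((42898/36893)) + 2667/(-157 + 144² + 124*144) = 12942/((42898*(1/36893))) + 2667/(-157 + 20736 + 17856) = 12942/(42898/36893) + 2667/38435 = 12942*(36893/42898) + 2667*(1/38435) = 238734603/21449 + 2667/38435 = 9175821670788/824392315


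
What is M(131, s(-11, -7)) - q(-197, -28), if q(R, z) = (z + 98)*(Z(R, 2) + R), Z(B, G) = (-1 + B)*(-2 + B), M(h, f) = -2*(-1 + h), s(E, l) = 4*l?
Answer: -2744610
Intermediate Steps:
M(h, f) = 2 - 2*h
q(R, z) = (98 + z)*(2 + R² - 2*R) (q(R, z) = (z + 98)*((2 + R² - 3*R) + R) = (98 + z)*(2 + R² - 2*R))
M(131, s(-11, -7)) - q(-197, -28) = (2 - 2*131) - (196 - 196*(-197) + 98*(-197)² - 197*(-28) - 28*(2 + (-197)² - 3*(-197))) = (2 - 262) - (196 + 38612 + 98*38809 + 5516 - 28*(2 + 38809 + 591)) = -260 - (196 + 38612 + 3803282 + 5516 - 28*39402) = -260 - (196 + 38612 + 3803282 + 5516 - 1103256) = -260 - 1*2744350 = -260 - 2744350 = -2744610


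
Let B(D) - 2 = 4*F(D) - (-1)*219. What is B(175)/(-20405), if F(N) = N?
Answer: -921/20405 ≈ -0.045136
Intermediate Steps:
B(D) = 221 + 4*D (B(D) = 2 + (4*D - (-1)*219) = 2 + (4*D - 1*(-219)) = 2 + (4*D + 219) = 2 + (219 + 4*D) = 221 + 4*D)
B(175)/(-20405) = (221 + 4*175)/(-20405) = (221 + 700)*(-1/20405) = 921*(-1/20405) = -921/20405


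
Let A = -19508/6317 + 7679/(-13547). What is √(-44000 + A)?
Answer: I*√322252849748508852481/85576399 ≈ 209.77*I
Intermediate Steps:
A = -312783119/85576399 (A = -19508*1/6317 + 7679*(-1/13547) = -19508/6317 - 7679/13547 = -312783119/85576399 ≈ -3.6550)
√(-44000 + A) = √(-44000 - 312783119/85576399) = √(-3765674339119/85576399) = I*√322252849748508852481/85576399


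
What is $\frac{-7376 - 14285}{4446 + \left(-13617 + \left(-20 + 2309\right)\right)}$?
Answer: $\frac{21661}{6882} \approx 3.1475$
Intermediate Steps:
$\frac{-7376 - 14285}{4446 + \left(-13617 + \left(-20 + 2309\right)\right)} = - \frac{21661}{4446 + \left(-13617 + 2289\right)} = - \frac{21661}{4446 - 11328} = - \frac{21661}{-6882} = \left(-21661\right) \left(- \frac{1}{6882}\right) = \frac{21661}{6882}$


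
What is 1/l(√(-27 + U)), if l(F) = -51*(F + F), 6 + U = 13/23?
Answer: I*√17158/76092 ≈ 0.0017214*I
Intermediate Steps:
U = -125/23 (U = -6 + 13/23 = -125/23 ≈ -5.4348)
l(F) = -102*F
1/l(√(-27 + U)) = 1/(-102*√(-27 - 125/23)) = 1/(-102*I*√17158/23) = I*√17158/76092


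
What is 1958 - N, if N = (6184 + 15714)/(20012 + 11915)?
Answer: 62491168/31927 ≈ 1957.3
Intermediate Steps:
N = 21898/31927 ≈ 0.68588
1958 - N = 1958 - 1*21898/31927 = 1958 - 21898/31927 = 62491168/31927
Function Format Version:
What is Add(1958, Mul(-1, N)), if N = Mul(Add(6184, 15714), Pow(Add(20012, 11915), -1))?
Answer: Rational(62491168, 31927) ≈ 1957.3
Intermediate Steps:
N = Rational(21898, 31927) (N = Mul(21898, Pow(31927, -1)) = Mul(21898, Rational(1, 31927)) = Rational(21898, 31927) ≈ 0.68588)
Add(1958, Mul(-1, N)) = Add(1958, Mul(-1, Rational(21898, 31927))) = Add(1958, Rational(-21898, 31927)) = Rational(62491168, 31927)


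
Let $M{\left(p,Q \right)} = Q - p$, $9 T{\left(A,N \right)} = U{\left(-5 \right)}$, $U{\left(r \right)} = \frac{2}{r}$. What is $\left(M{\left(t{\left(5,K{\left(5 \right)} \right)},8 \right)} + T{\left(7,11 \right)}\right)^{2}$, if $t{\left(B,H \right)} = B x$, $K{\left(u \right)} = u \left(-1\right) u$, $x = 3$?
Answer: $\frac{100489}{2025} \approx 49.624$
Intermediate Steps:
$T{\left(A,N \right)} = - \frac{2}{45}$ ($T{\left(A,N \right)} = \frac{2 \frac{1}{-5}}{9} = \frac{2 \left(- \frac{1}{5}\right)}{9} = \frac{1}{9} \left(- \frac{2}{5}\right) = - \frac{2}{45}$)
$K{\left(u \right)} = - u^{2}$ ($K{\left(u \right)} = - u u = - u^{2}$)
$t{\left(B,H \right)} = 3 B$ ($t{\left(B,H \right)} = B 3 = 3 B$)
$\left(M{\left(t{\left(5,K{\left(5 \right)} \right)},8 \right)} + T{\left(7,11 \right)}\right)^{2} = \left(\left(8 - 3 \cdot 5\right) - \frac{2}{45}\right)^{2} = \left(\left(8 - 15\right) - \frac{2}{45}\right)^{2} = \left(-7 - \frac{2}{45}\right)^{2} = \left(- \frac{317}{45}\right)^{2} = \frac{100489}{2025}$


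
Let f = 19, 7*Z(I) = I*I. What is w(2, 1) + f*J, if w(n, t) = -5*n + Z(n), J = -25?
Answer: -3391/7 ≈ -484.43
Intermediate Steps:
Z(I) = I²/7 (Z(I) = (I*I)/7 = I²/7)
w(n, t) = -5*n + n²/7
w(2, 1) + f*J = (⅐)*2*(-35 + 2) + 19*(-25) = (⅐)*2*(-33) - 475 = -66/7 - 475 = -3391/7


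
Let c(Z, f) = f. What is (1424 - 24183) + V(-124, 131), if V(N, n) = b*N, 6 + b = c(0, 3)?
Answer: -22387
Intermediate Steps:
b = -3 (b = -6 + 3 = -3)
V(N, n) = -3*N
(1424 - 24183) + V(-124, 131) = (1424 - 24183) - 3*(-124) = -22759 + 372 = -22387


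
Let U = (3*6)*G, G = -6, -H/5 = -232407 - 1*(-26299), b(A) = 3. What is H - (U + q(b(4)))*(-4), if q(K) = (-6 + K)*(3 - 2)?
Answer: 1030096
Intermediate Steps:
H = 1030540 (H = -5*(-232407 - 1*(-26299)) = -5*(-232407 + 26299) = -5*(-206108) = 1030540)
q(K) = -6 + K (q(K) = (-6 + K)*1 = -6 + K)
U = -108 (U = (3*6)*(-6) = 18*(-6) = -108)
H - (U + q(b(4)))*(-4) = 1030540 - (-108 + (-6 + 3))*(-4) = 1030540 - (-108 - 3)*(-4) = 1030540 - (-111)*(-4) = 1030540 - 1*444 = 1030540 - 444 = 1030096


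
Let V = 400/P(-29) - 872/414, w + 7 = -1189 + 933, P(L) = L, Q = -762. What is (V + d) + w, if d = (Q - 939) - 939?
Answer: -17522153/6003 ≈ -2918.9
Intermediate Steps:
w = -263 (w = -7 + (-1189 + 933) = -7 - 256 = -263)
V = -95444/6003 (V = 400/(-29) - 872/414 = 400*(-1/29) - 872*1/414 = -400/29 - 436/207 = -95444/6003 ≈ -15.899)
d = -2640 (d = (-762 - 939) - 939 = -1701 - 939 = -2640)
(V + d) + w = (-95444/6003 - 2640) - 263 = -15943364/6003 - 263 = -17522153/6003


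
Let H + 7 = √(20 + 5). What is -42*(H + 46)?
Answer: -1848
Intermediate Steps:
H = -2 (H = -7 + √(20 + 5) = -7 + √25 = -7 + 5 = -2)
-42*(H + 46) = -42*(-2 + 46) = -42*44 = -1848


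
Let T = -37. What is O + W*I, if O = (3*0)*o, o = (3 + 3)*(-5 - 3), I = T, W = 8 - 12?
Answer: 148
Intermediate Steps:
W = -4
I = -37
o = -48 (o = 6*(-8) = -48)
O = 0 (O = (3*0)*(-48) = 0*(-48) = 0)
O + W*I = 0 - 4*(-37) = 0 + 148 = 148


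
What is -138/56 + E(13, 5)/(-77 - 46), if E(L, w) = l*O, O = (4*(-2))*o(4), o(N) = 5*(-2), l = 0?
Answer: -69/28 ≈ -2.4643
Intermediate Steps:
o(N) = -10
O = 80 (O = (4*(-2))*(-10) = -8*(-10) = 80)
E(L, w) = 0 (E(L, w) = 0*80 = 0)
-138/56 + E(13, 5)/(-77 - 46) = -138/56 + 0/(-77 - 46) = -138*1/56 + 0/(-123) = -69/28 - 1/123*0 = -69/28 + 0 = -69/28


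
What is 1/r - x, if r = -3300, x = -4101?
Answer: 13533299/3300 ≈ 4101.0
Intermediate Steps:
1/r - x = 1/(-3300) - 1*(-4101) = -1/3300 + 4101 = 13533299/3300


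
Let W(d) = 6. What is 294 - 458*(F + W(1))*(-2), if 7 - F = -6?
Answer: 17698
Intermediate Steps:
F = 13 (F = 7 - 1*(-6) = 7 + 6 = 13)
294 - 458*(F + W(1))*(-2) = 294 - 458*(13 + 6)*(-2) = 294 - 8702*(-2) = 294 - 458*(-38) = 294 + 17404 = 17698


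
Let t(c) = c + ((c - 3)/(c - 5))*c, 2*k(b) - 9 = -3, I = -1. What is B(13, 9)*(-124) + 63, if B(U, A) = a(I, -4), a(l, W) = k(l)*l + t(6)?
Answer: -2541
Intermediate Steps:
k(b) = 3 (k(b) = 9/2 + (1/2)*(-3) = 9/2 - 3/2 = 3)
t(c) = c + c*(-3 + c)/(-5 + c) (t(c) = c + ((-3 + c)/(-5 + c))*c = c + c*(-3 + c)/(-5 + c))
a(l, W) = 24 + 3*l (a(l, W) = 3*l + 2*6*(-4 + 6)/(-5 + 6) = 3*l + 2*6*2/1 = 3*l + 2*6*1*2 = 3*l + 24 = 24 + 3*l)
B(U, A) = 21 (B(U, A) = 24 + 3*(-1) = 24 - 3 = 21)
B(13, 9)*(-124) + 63 = 21*(-124) + 63 = -2604 + 63 = -2541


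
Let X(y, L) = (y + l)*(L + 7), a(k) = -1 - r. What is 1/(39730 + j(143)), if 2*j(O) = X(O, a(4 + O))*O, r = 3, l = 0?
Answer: 2/140807 ≈ 1.4204e-5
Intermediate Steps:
a(k) = -4 (a(k) = -1 - 1*3 = -1 - 3 = -4)
X(y, L) = y*(7 + L) (X(y, L) = (y + 0)*(L + 7) = y*(7 + L))
j(O) = 3*O**2/2 (j(O) = ((O*(7 - 4))*O)/2 = ((O*3)*O)/2 = ((3*O)*O)/2 = (3*O**2)/2 = 3*O**2/2)
1/(39730 + j(143)) = 1/(39730 + (3/2)*143**2) = 1/(39730 + (3/2)*20449) = 1/(39730 + 61347/2) = 1/(140807/2) = 2/140807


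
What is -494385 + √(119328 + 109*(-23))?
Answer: -494385 + √116821 ≈ -4.9404e+5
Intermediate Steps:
-494385 + √(119328 + 109*(-23)) = -494385 + √(119328 - 2507) = -494385 + √116821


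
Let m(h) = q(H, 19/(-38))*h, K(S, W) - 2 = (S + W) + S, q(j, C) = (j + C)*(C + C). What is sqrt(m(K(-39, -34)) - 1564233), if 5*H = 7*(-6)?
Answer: 2*I*sqrt(391303) ≈ 1251.1*I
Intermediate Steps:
H = -42/5 (H = (7*(-6))/5 = (1/5)*(-42) = -42/5 ≈ -8.4000)
q(j, C) = 2*C*(C + j) (q(j, C) = (C + j)*(2*C) = 2*C*(C + j))
K(S, W) = 2 + W + 2*S (K(S, W) = 2 + ((S + W) + S) = 2 + (W + 2*S) = 2 + W + 2*S)
m(h) = 89*h/10 (m(h) = (2*(19/(-38))*(19/(-38) - 42/5))*h = (2*(19*(-1/38))*(19*(-1/38) - 42/5))*h = (2*(-1/2)*(-1/2 - 42/5))*h = (2*(-1/2)*(-89/10))*h = 89*h/10)
sqrt(m(K(-39, -34)) - 1564233) = sqrt(89*(2 - 34 + 2*(-39))/10 - 1564233) = sqrt(89*(2 - 34 - 78)/10 - 1564233) = sqrt((89/10)*(-110) - 1564233) = sqrt(-979 - 1564233) = sqrt(-1565212) = 2*I*sqrt(391303)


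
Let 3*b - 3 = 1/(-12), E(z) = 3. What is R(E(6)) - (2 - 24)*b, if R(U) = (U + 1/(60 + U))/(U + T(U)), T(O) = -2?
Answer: 1025/42 ≈ 24.405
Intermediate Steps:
b = 35/36 (b = 1 + (⅓)/(-12) = 1 + (⅓)*(-1/12) = 1 - 1/36 = 35/36 ≈ 0.97222)
R(U) = (U + 1/(60 + U))/(-2 + U) (R(U) = (U + 1/(60 + U))/(U - 2) = (U + 1/(60 + U))/(-2 + U))
R(E(6)) - (2 - 24)*b = (1 + 3² + 60*3)/(-120 + 3² + 58*3) - (2 - 24)*35/36 = (1 + 9 + 180)/(-120 + 9 + 174) - (-22)*35/36 = 190/63 - 1*(-385/18) = (1/63)*190 + 385/18 = 190/63 + 385/18 = 1025/42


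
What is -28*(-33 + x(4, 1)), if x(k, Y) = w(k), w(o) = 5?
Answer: 784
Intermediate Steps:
x(k, Y) = 5
-28*(-33 + x(4, 1)) = -28*(-33 + 5) = -28*(-28) = 784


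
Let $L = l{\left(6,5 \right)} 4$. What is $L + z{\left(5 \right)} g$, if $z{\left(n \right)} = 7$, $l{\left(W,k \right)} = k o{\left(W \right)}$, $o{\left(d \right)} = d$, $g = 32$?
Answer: $344$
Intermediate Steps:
$l{\left(W,k \right)} = W k$ ($l{\left(W,k \right)} = k W = W k$)
$L = 120$ ($L = 6 \cdot 5 \cdot 4 = 30 \cdot 4 = 120$)
$L + z{\left(5 \right)} g = 120 + 7 \cdot 32 = 120 + 224 = 344$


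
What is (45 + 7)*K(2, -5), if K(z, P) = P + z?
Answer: -156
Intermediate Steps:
(45 + 7)*K(2, -5) = (45 + 7)*(-5 + 2) = 52*(-3) = -156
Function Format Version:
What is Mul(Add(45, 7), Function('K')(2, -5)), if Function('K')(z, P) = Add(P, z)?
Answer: -156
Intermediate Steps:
Mul(Add(45, 7), Function('K')(2, -5)) = Mul(Add(45, 7), Add(-5, 2)) = Mul(52, -3) = -156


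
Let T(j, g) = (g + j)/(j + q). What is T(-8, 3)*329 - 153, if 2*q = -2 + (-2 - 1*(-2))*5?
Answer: 268/9 ≈ 29.778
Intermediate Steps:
q = -1 (q = (-2 + (-2 - 1*(-2))*5)/2 = (-2 + (-2 + 2)*5)/2 = (-2 + 0*5)/2 = (-2 + 0)/2 = (½)*(-2) = -1)
T(j, g) = (g + j)/(-1 + j) (T(j, g) = (g + j)/(j - 1) = (g + j)/(-1 + j))
T(-8, 3)*329 - 153 = ((3 - 8)/(-1 - 8))*329 - 153 = (-5/(-9))*329 - 153 = -⅑*(-5)*329 - 153 = (5/9)*329 - 153 = 1645/9 - 153 = 268/9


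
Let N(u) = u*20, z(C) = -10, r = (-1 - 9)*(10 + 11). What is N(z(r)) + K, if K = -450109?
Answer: -450309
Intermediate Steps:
r = -210 (r = -10*21 = -210)
N(u) = 20*u
N(z(r)) + K = 20*(-10) - 450109 = -200 - 450109 = -450309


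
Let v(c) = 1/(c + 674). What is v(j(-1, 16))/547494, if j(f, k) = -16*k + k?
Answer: 1/237612396 ≈ 4.2085e-9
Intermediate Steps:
j(f, k) = -15*k
v(c) = 1/(674 + c)
v(j(-1, 16))/547494 = 1/((674 - 15*16)*547494) = (1/547494)/(674 - 240) = (1/547494)/434 = (1/434)*(1/547494) = 1/237612396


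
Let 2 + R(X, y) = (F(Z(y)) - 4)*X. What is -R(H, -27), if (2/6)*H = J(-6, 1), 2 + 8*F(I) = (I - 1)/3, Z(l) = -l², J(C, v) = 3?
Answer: 314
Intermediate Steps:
F(I) = -7/24 + I/24 (F(I) = -¼ + ((I - 1)/3)/8 = -¼ + ((-1 + I)*(⅓))/8 = -¼ + (-⅓ + I/3)/8 = -¼ + (-1/24 + I/24) = -7/24 + I/24)
H = 9 (H = 3*3 = 9)
R(X, y) = -2 + X*(-103/24 - y²/24) (R(X, y) = -2 + ((-7/24 + (-y²)/24) - 4)*X = -2 + ((-7/24 - y²/24) - 4)*X = -2 + (-103/24 - y²/24)*X = -2 + X*(-103/24 - y²/24))
-R(H, -27) = -(-2 - 103/24*9 - 1/24*9*(-27)²) = -(-2 - 309/8 - 1/24*9*729) = -(-2 - 309/8 - 2187/8) = -1*(-314) = 314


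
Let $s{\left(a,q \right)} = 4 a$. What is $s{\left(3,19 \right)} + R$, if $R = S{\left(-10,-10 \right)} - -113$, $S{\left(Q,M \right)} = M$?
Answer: $115$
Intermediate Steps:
$R = 103$ ($R = -10 - -113 = -10 + 113 = 103$)
$s{\left(3,19 \right)} + R = 4 \cdot 3 + 103 = 12 + 103 = 115$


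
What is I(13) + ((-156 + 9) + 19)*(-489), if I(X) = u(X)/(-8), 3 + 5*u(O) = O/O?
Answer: 1251841/20 ≈ 62592.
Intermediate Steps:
u(O) = -⅖ (u(O) = -⅗ + (O/O)/5 = -⅗ + (⅕)*1 = -⅗ + ⅕ = -⅖)
I(X) = 1/20 (I(X) = -⅖/(-8) = -⅖*(-⅛) = 1/20)
I(13) + ((-156 + 9) + 19)*(-489) = 1/20 + ((-156 + 9) + 19)*(-489) = 1/20 + (-147 + 19)*(-489) = 1/20 - 128*(-489) = 1/20 + 62592 = 1251841/20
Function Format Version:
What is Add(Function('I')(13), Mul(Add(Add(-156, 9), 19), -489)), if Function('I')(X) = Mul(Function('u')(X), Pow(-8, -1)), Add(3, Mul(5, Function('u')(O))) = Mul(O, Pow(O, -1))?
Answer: Rational(1251841, 20) ≈ 62592.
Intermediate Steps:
Function('u')(O) = Rational(-2, 5) (Function('u')(O) = Add(Rational(-3, 5), Mul(Rational(1, 5), Mul(O, Pow(O, -1)))) = Add(Rational(-3, 5), Mul(Rational(1, 5), 1)) = Add(Rational(-3, 5), Rational(1, 5)) = Rational(-2, 5))
Function('I')(X) = Rational(1, 20) (Function('I')(X) = Mul(Rational(-2, 5), Pow(-8, -1)) = Mul(Rational(-2, 5), Rational(-1, 8)) = Rational(1, 20))
Add(Function('I')(13), Mul(Add(Add(-156, 9), 19), -489)) = Add(Rational(1, 20), Mul(Add(Add(-156, 9), 19), -489)) = Add(Rational(1, 20), Mul(Add(-147, 19), -489)) = Add(Rational(1, 20), Mul(-128, -489)) = Add(Rational(1, 20), 62592) = Rational(1251841, 20)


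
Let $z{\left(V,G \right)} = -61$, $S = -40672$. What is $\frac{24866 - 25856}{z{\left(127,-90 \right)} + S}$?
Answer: $\frac{90}{3703} \approx 0.024305$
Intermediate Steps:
$\frac{24866 - 25856}{z{\left(127,-90 \right)} + S} = \frac{24866 - 25856}{-61 - 40672} = - \frac{990}{-40733} = \left(-990\right) \left(- \frac{1}{40733}\right) = \frac{90}{3703}$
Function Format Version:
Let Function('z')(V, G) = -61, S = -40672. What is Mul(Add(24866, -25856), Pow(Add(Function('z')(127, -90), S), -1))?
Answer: Rational(90, 3703) ≈ 0.024305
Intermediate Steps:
Mul(Add(24866, -25856), Pow(Add(Function('z')(127, -90), S), -1)) = Mul(Add(24866, -25856), Pow(Add(-61, -40672), -1)) = Mul(-990, Pow(-40733, -1)) = Mul(-990, Rational(-1, 40733)) = Rational(90, 3703)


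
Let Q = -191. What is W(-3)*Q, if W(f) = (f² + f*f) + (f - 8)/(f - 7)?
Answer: -36481/10 ≈ -3648.1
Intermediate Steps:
W(f) = 2*f² + (-8 + f)/(-7 + f) (W(f) = (f² + f²) + (-8 + f)/(-7 + f) = 2*f² + (-8 + f)/(-7 + f))
W(-3)*Q = ((-8 - 3 - 14*(-3)² + 2*(-3)³)/(-7 - 3))*(-191) = ((-8 - 3 - 14*9 + 2*(-27))/(-10))*(-191) = -(-8 - 3 - 126 - 54)/10*(-191) = -⅒*(-191)*(-191) = (191/10)*(-191) = -36481/10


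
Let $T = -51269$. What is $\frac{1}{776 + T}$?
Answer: $- \frac{1}{50493} \approx -1.9805 \cdot 10^{-5}$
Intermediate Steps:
$\frac{1}{776 + T} = \frac{1}{776 - 51269} = \frac{1}{-50493} = - \frac{1}{50493}$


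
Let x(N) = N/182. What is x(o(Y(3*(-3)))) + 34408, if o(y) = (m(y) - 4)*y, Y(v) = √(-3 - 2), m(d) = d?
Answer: 6262251/182 - 2*I*√5/91 ≈ 34408.0 - 0.049144*I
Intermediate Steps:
Y(v) = I*√5 (Y(v) = √(-5) = I*√5)
o(y) = y*(-4 + y) (o(y) = (y - 4)*y = (-4 + y)*y = y*(-4 + y))
x(N) = N/182 (x(N) = N*(1/182) = N/182)
x(o(Y(3*(-3)))) + 34408 = ((I*√5)*(-4 + I*√5))/182 + 34408 = (I*√5*(-4 + I*√5))/182 + 34408 = I*√5*(-4 + I*√5)/182 + 34408 = 34408 + I*√5*(-4 + I*√5)/182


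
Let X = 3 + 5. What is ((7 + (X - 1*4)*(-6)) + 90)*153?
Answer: 11169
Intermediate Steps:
X = 8
((7 + (X - 1*4)*(-6)) + 90)*153 = ((7 + (8 - 1*4)*(-6)) + 90)*153 = ((7 + (8 - 4)*(-6)) + 90)*153 = ((7 + 4*(-6)) + 90)*153 = ((7 - 24) + 90)*153 = (-17 + 90)*153 = 73*153 = 11169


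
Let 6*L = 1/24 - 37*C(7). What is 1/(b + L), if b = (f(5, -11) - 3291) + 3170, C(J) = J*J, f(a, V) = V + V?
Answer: -144/64103 ≈ -0.0022464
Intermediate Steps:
f(a, V) = 2*V
C(J) = J**2
L = -43511/144 (L = (1/24 - 37*7**2)/6 = (1/24 - 37*49)/6 = (1/24 - 1813)/6 = (1/6)*(-43511/24) = -43511/144 ≈ -302.16)
b = -143 (b = (2*(-11) - 3291) + 3170 = (-22 - 3291) + 3170 = -3313 + 3170 = -143)
1/(b + L) = 1/(-143 - 43511/144) = 1/(-64103/144) = -144/64103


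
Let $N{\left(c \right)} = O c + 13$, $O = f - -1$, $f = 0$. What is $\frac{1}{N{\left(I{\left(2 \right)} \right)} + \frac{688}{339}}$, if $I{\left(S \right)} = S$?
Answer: $\frac{339}{5773} \approx 0.058722$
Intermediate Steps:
$O = 1$ ($O = 0 - -1 = 0 + 1 = 1$)
$N{\left(c \right)} = 13 + c$ ($N{\left(c \right)} = 1 c + 13 = c + 13 = 13 + c$)
$\frac{1}{N{\left(I{\left(2 \right)} \right)} + \frac{688}{339}} = \frac{1}{\left(13 + 2\right) + \frac{688}{339}} = \frac{1}{15 + 688 \cdot \frac{1}{339}} = \frac{1}{15 + \frac{688}{339}} = \frac{1}{\frac{5773}{339}} = \frac{339}{5773}$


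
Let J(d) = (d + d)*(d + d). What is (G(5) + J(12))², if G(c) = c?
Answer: 337561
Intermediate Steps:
J(d) = 4*d² (J(d) = (2*d)*(2*d) = 4*d²)
(G(5) + J(12))² = (5 + 4*12²)² = (5 + 4*144)² = (5 + 576)² = 581² = 337561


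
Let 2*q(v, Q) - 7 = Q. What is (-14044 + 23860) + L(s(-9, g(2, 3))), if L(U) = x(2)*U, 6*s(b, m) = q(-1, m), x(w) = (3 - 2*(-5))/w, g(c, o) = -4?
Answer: 78541/8 ≈ 9817.6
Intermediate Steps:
q(v, Q) = 7/2 + Q/2
x(w) = 13/w (x(w) = (3 + 10)/w = 13/w)
s(b, m) = 7/12 + m/12 (s(b, m) = (7/2 + m/2)/6 = 7/12 + m/12)
L(U) = 13*U/2 (L(U) = (13/2)*U = (13*(½))*U = 13*U/2)
(-14044 + 23860) + L(s(-9, g(2, 3))) = (-14044 + 23860) + 13*(7/12 + (1/12)*(-4))/2 = 9816 + 13*(7/12 - ⅓)/2 = 9816 + (13/2)*(¼) = 9816 + 13/8 = 78541/8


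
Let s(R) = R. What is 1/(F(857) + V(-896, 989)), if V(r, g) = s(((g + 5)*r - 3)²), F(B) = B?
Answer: 1/793216453986 ≈ 1.2607e-12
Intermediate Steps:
V(r, g) = (-3 + r*(5 + g))² (V(r, g) = ((g + 5)*r - 3)² = ((5 + g)*r - 3)² = (r*(5 + g) - 3)² = (-3 + r*(5 + g))²)
1/(F(857) + V(-896, 989)) = 1/(857 + (-3 + 5*(-896) + 989*(-896))²) = 1/(857 + (-3 - 4480 - 886144)²) = 1/(857 + (-890627)²) = 1/(857 + 793216453129) = 1/793216453986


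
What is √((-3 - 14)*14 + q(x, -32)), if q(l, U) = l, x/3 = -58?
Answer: 2*I*√103 ≈ 20.298*I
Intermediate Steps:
x = -174 (x = 3*(-58) = -174)
√((-3 - 14)*14 + q(x, -32)) = √((-3 - 14)*14 - 174) = √(-17*14 - 174) = √(-238 - 174) = √(-412) = 2*I*√103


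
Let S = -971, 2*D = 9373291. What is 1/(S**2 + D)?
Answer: 2/11258973 ≈ 1.7764e-7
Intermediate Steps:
D = 9373291/2 (D = (1/2)*9373291 = 9373291/2 ≈ 4.6866e+6)
1/(S**2 + D) = 1/((-971)**2 + 9373291/2) = 1/(942841 + 9373291/2) = 1/(11258973/2) = 2/11258973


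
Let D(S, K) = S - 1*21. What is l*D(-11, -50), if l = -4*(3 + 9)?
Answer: 1536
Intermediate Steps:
l = -48 (l = -4*12 = -48)
D(S, K) = -21 + S (D(S, K) = S - 21 = -21 + S)
l*D(-11, -50) = -48*(-21 - 11) = -48*(-32) = 1536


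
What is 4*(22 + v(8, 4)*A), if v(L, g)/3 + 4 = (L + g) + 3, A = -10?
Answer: -1232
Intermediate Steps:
v(L, g) = -3 + 3*L + 3*g (v(L, g) = -12 + 3*((L + g) + 3) = -12 + 3*(3 + L + g) = -12 + (9 + 3*L + 3*g) = -3 + 3*L + 3*g)
4*(22 + v(8, 4)*A) = 4*(22 + (-3 + 3*8 + 3*4)*(-10)) = 4*(22 + (-3 + 24 + 12)*(-10)) = 4*(22 + 33*(-10)) = 4*(22 - 330) = 4*(-308) = -1232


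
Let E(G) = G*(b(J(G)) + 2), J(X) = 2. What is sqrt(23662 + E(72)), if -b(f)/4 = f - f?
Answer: sqrt(23806) ≈ 154.29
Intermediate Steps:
b(f) = 0 (b(f) = -4*(f - f) = -4*0 = 0)
E(G) = 2*G (E(G) = G*(0 + 2) = G*2 = 2*G)
sqrt(23662 + E(72)) = sqrt(23662 + 2*72) = sqrt(23662 + 144) = sqrt(23806)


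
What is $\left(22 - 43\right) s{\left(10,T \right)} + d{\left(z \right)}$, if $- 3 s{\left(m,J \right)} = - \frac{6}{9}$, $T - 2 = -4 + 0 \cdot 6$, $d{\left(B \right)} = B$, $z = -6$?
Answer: $- \frac{32}{3} \approx -10.667$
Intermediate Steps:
$T = -2$ ($T = 2 + \left(-4 + 0 \cdot 6\right) = 2 + \left(-4 + 0\right) = 2 - 4 = -2$)
$s{\left(m,J \right)} = \frac{2}{9}$ ($s{\left(m,J \right)} = - \frac{\left(-6\right) \frac{1}{9}}{3} = \left(- \frac{1}{3}\right) \left(- \frac{2}{3}\right) = \frac{2}{9}$)
$\left(22 - 43\right) s{\left(10,T \right)} + d{\left(z \right)} = \left(22 - 43\right) \frac{2}{9} - 6 = \left(-21\right) \frac{2}{9} - 6 = - \frac{14}{3} - 6 = - \frac{32}{3}$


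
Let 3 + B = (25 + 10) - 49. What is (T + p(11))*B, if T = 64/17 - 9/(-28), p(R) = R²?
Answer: -59541/28 ≈ -2126.5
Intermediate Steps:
T = 1945/476 (T = 64*(1/17) - 9*(-1/28) = 64/17 + 9/28 = 1945/476 ≈ 4.0861)
B = -17 (B = -3 + ((25 + 10) - 49) = -3 + (35 - 49) = -3 - 14 = -17)
(T + p(11))*B = (1945/476 + 11²)*(-17) = (1945/476 + 121)*(-17) = (59541/476)*(-17) = -59541/28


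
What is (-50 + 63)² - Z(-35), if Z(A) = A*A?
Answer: -1056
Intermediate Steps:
Z(A) = A²
(-50 + 63)² - Z(-35) = (-50 + 63)² - 1*(-35)² = 13² - 1*1225 = 169 - 1225 = -1056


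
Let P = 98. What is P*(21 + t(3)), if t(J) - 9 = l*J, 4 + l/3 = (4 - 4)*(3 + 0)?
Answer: -588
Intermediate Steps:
l = -12 (l = -12 + 3*((4 - 4)*(3 + 0)) = -12 + 3*(0*3) = -12 + 3*0 = -12 + 0 = -12)
t(J) = 9 - 12*J
P*(21 + t(3)) = 98*(21 + (9 - 12*3)) = 98*(21 + (9 - 36)) = 98*(21 - 27) = 98*(-6) = -588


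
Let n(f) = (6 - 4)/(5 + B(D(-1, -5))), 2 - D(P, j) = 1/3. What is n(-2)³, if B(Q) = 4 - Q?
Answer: 27/1331 ≈ 0.020285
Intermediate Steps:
D(P, j) = 5/3 (D(P, j) = 2 - 1/3 = 2 - 1*⅓ = 2 - ⅓ = 5/3)
n(f) = 3/11 (n(f) = (6 - 4)/(5 + (4 - 1*5/3)) = 2/(5 + (4 - 5/3)) = 2/(5 + 7/3) = 2/(22/3) = 2*(3/22) = 3/11)
n(-2)³ = (3/11)³ = 27/1331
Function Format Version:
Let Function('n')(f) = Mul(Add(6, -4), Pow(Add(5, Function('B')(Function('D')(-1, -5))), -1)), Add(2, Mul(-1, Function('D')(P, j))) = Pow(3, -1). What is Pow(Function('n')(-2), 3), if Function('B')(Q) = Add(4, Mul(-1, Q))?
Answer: Rational(27, 1331) ≈ 0.020285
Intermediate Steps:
Function('D')(P, j) = Rational(5, 3) (Function('D')(P, j) = Add(2, Mul(-1, Pow(3, -1))) = Add(2, Mul(-1, Rational(1, 3))) = Add(2, Rational(-1, 3)) = Rational(5, 3))
Function('n')(f) = Rational(3, 11) (Function('n')(f) = Mul(Add(6, -4), Pow(Add(5, Add(4, Mul(-1, Rational(5, 3)))), -1)) = Mul(2, Pow(Add(5, Add(4, Rational(-5, 3))), -1)) = Mul(2, Pow(Add(5, Rational(7, 3)), -1)) = Mul(2, Pow(Rational(22, 3), -1)) = Mul(2, Rational(3, 22)) = Rational(3, 11))
Pow(Function('n')(-2), 3) = Pow(Rational(3, 11), 3) = Rational(27, 1331)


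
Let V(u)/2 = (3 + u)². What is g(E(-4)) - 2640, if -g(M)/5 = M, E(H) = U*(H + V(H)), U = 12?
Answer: -2520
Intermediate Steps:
V(u) = 2*(3 + u)²
E(H) = 12*H + 24*(3 + H)² (E(H) = 12*(H + 2*(3 + H)²) = 12*H + 24*(3 + H)²)
g(M) = -5*M
g(E(-4)) - 2640 = -5*(12*(-4) + 24*(3 - 4)²) - 2640 = -5*(-48 + 24*(-1)²) - 2640 = -5*(-48 + 24*1) - 2640 = -5*(-48 + 24) - 2640 = -5*(-24) - 2640 = 120 - 2640 = -2520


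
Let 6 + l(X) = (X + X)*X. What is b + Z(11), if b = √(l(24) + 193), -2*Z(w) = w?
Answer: -11/2 + √1339 ≈ 31.092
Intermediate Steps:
Z(w) = -w/2
l(X) = -6 + 2*X² (l(X) = -6 + (X + X)*X = -6 + (2*X)*X = -6 + 2*X²)
b = √1339 (b = √((-6 + 2*24²) + 193) = √((-6 + 2*576) + 193) = √((-6 + 1152) + 193) = √(1146 + 193) = √1339 ≈ 36.592)
b + Z(11) = √1339 - ½*11 = √1339 - 11/2 = -11/2 + √1339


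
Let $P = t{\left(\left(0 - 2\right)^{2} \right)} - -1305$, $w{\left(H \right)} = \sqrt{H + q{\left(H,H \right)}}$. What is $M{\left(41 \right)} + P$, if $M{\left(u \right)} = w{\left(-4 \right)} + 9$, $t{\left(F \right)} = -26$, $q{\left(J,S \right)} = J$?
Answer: $1288 + 2 i \sqrt{2} \approx 1288.0 + 2.8284 i$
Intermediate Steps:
$w{\left(H \right)} = \sqrt{2} \sqrt{H}$ ($w{\left(H \right)} = \sqrt{H + H} = \sqrt{2 H} = \sqrt{2} \sqrt{H}$)
$M{\left(u \right)} = 9 + 2 i \sqrt{2}$ ($M{\left(u \right)} = \sqrt{2} \sqrt{-4} + 9 = \sqrt{2} \cdot 2 i + 9 = 2 i \sqrt{2} + 9 = 9 + 2 i \sqrt{2}$)
$P = 1279$ ($P = -26 - -1305 = -26 + 1305 = 1279$)
$M{\left(41 \right)} + P = \left(9 + 2 i \sqrt{2}\right) + 1279 = 1288 + 2 i \sqrt{2}$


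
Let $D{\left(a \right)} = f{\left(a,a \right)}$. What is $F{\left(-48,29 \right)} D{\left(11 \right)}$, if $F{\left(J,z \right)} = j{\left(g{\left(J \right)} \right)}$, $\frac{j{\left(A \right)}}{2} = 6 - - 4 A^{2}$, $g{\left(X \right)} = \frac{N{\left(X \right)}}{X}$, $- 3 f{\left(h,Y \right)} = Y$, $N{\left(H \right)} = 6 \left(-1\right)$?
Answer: $- \frac{1067}{24} \approx -44.458$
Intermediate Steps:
$N{\left(H \right)} = -6$
$f{\left(h,Y \right)} = - \frac{Y}{3}$
$g{\left(X \right)} = - \frac{6}{X}$
$j{\left(A \right)} = 12 + 8 A^{2}$ ($j{\left(A \right)} = 2 \left(6 - - 4 A^{2}\right) = 2 \left(6 + 4 A^{2}\right) = 12 + 8 A^{2}$)
$F{\left(J,z \right)} = 12 + \frac{288}{J^{2}}$ ($F{\left(J,z \right)} = 12 + 8 \left(- \frac{6}{J}\right)^{2} = 12 + 8 \frac{36}{J^{2}} = 12 + \frac{288}{J^{2}}$)
$D{\left(a \right)} = - \frac{a}{3}$
$F{\left(-48,29 \right)} D{\left(11 \right)} = \left(12 + \frac{288}{2304}\right) \left(\left(- \frac{1}{3}\right) 11\right) = \left(12 + 288 \cdot \frac{1}{2304}\right) \left(- \frac{11}{3}\right) = \left(12 + \frac{1}{8}\right) \left(- \frac{11}{3}\right) = \frac{97}{8} \left(- \frac{11}{3}\right) = - \frac{1067}{24}$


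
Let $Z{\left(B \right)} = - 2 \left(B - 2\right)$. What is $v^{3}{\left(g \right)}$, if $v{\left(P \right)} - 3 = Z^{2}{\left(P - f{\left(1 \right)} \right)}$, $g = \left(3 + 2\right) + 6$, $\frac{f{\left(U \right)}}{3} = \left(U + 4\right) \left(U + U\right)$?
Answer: $5517084663$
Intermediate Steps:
$f{\left(U \right)} = 6 U \left(4 + U\right)$ ($f{\left(U \right)} = 3 \left(U + 4\right) \left(U + U\right) = 3 \left(4 + U\right) 2 U = 3 \cdot 2 U \left(4 + U\right) = 6 U \left(4 + U\right)$)
$Z{\left(B \right)} = 4 - 2 B$ ($Z{\left(B \right)} = - 2 \left(-2 + B\right) = 4 - 2 B$)
$g = 11$ ($g = 5 + 6 = 11$)
$v{\left(P \right)} = 3 + \left(64 - 2 P\right)^{2}$ ($v{\left(P \right)} = 3 + \left(4 - 2 \left(P - 6 \cdot 1 \left(4 + 1\right)\right)\right)^{2} = 3 + \left(4 - 2 \left(P - 6 \cdot 1 \cdot 5\right)\right)^{2} = 3 + \left(4 - 2 \left(P - 30\right)\right)^{2} = 3 + \left(4 - 2 \left(-30 + P\right)\right)^{2} = 3 + \left(4 - \left(-60 + 2 P\right)\right)^{2} = 3 + \left(64 - 2 P\right)^{2}$)
$v^{3}{\left(g \right)} = \left(3 + 4 \left(32 - 11\right)^{2}\right)^{3} = \left(3 + 4 \cdot 21^{2}\right)^{3} = \left(3 + 4 \cdot 441\right)^{3} = \left(3 + 1764\right)^{3} = 1767^{3} = 5517084663$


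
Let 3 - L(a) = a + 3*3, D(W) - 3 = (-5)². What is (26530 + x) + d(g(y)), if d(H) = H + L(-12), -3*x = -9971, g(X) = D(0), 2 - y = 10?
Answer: 89663/3 ≈ 29888.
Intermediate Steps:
y = -8 (y = 2 - 1*10 = 2 - 10 = -8)
D(W) = 28 (D(W) = 3 + (-5)² = 3 + 25 = 28)
g(X) = 28
L(a) = -6 - a (L(a) = 3 - (a + 3*3) = 3 - (a + 9) = 3 - (9 + a) = 3 + (-9 - a) = -6 - a)
x = 9971/3 (x = -⅓*(-9971) = 9971/3 ≈ 3323.7)
d(H) = 6 + H (d(H) = H + (-6 - 1*(-12)) = H + (-6 + 12) = H + 6 = 6 + H)
(26530 + x) + d(g(y)) = (26530 + 9971/3) + (6 + 28) = 89561/3 + 34 = 89663/3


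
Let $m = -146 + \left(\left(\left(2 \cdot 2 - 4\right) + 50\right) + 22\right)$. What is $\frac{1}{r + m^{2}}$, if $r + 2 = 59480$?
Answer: $\frac{1}{64954} \approx 1.5396 \cdot 10^{-5}$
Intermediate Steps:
$r = 59478$ ($r = -2 + 59480 = 59478$)
$m = -74$ ($m = -146 + \left(\left(\left(4 - 4\right) + 50\right) + 22\right) = -146 + \left(\left(0 + 50\right) + 22\right) = -146 + \left(50 + 22\right) = -146 + 72 = -74$)
$\frac{1}{r + m^{2}} = \frac{1}{59478 + \left(-74\right)^{2}} = \frac{1}{59478 + 5476} = \frac{1}{64954}$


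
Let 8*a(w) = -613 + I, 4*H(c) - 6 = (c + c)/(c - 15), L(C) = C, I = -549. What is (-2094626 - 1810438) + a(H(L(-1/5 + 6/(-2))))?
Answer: -15620837/4 ≈ -3.9052e+6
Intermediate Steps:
H(c) = 3/2 + c/(2*(-15 + c)) (H(c) = 3/2 + ((c + c)/(c - 15))/4 = 3/2 + ((2*c)/(-15 + c))/4 = 3/2 + (2*c/(-15 + c))/4 = 3/2 + c/(2*(-15 + c)))
a(w) = -581/4 (a(w) = (-613 - 549)/8 = (⅛)*(-1162) = -581/4)
(-2094626 - 1810438) + a(H(L(-1/5 + 6/(-2)))) = (-2094626 - 1810438) - 581/4 = -3905064 - 581/4 = -15620837/4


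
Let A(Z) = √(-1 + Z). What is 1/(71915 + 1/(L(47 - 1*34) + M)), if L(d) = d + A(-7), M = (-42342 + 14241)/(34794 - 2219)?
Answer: 2370459698113118/170471794433104790245 + 84890450*I*√2/34094358886620958049 ≈ 1.3905e-5 + 3.5212e-12*I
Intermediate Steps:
M = -28101/32575 ≈ -0.86266
L(d) = d + 2*I*√2 (L(d) = d + √(-1 - 7) = d + √(-8) = d + 2*I*√2)
1/(71915 + 1/(L(47 - 1*34) + M)) = 1/(71915 + 1/(((47 - 1*34) + 2*I*√2) - 28101/32575)) = 1/(71915 + 1/(((47 - 34) + 2*I*√2) - 28101/32575)) = 1/(71915 + 1/((13 + 2*I*√2) - 28101/32575)) = 1/(71915 + 1/(395374/32575 + 2*I*√2))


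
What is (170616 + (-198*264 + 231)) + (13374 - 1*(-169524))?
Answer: 301473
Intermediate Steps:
(170616 + (-198*264 + 231)) + (13374 - 1*(-169524)) = (170616 + (-52272 + 231)) + (13374 + 169524) = (170616 - 52041) + 182898 = 118575 + 182898 = 301473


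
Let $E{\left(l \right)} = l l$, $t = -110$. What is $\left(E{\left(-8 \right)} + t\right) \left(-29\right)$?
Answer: $1334$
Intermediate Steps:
$E{\left(l \right)} = l^{2}$
$\left(E{\left(-8 \right)} + t\right) \left(-29\right) = \left(\left(-8\right)^{2} - 110\right) \left(-29\right) = \left(64 - 110\right) \left(-29\right) = \left(-46\right) \left(-29\right) = 1334$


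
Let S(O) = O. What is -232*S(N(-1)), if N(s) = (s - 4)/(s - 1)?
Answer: -580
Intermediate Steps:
N(s) = (-4 + s)/(-1 + s)
-232*S(N(-1)) = -232*(-4 - 1)/(-1 - 1) = -232*(-5)/(-2) = -(-116)*(-5) = -232*5/2 = -580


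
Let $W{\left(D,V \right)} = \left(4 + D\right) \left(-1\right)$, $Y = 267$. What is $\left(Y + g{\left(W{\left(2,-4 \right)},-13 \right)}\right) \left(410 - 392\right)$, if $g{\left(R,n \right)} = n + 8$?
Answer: $4716$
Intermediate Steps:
$W{\left(D,V \right)} = -4 - D$
$g{\left(R,n \right)} = 8 + n$
$\left(Y + g{\left(W{\left(2,-4 \right)},-13 \right)}\right) \left(410 - 392\right) = \left(267 + \left(8 - 13\right)\right) \left(410 - 392\right) = \left(267 - 5\right) 18 = 262 \cdot 18 = 4716$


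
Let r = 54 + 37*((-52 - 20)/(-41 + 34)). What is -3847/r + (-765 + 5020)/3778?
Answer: -22198513/2873169 ≈ -7.7261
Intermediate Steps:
r = 3042/7 (r = 54 + 37*(-72/(-7)) = 54 + 37*(-72*(-⅐)) = 54 + 37*(72/7) = 54 + 2664/7 = 3042/7 ≈ 434.57)
-3847/r + (-765 + 5020)/3778 = -3847/3042/7 + (-765 + 5020)/3778 = -3847*7/3042 + 4255*(1/3778) = -26929/3042 + 4255/3778 = -22198513/2873169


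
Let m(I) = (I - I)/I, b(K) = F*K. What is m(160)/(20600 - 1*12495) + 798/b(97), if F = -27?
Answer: -266/873 ≈ -0.30470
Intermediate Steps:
b(K) = -27*K
m(I) = 0 (m(I) = 0/I = 0)
m(160)/(20600 - 1*12495) + 798/b(97) = 0/(20600 - 1*12495) + 798/((-27*97)) = 0/(20600 - 12495) + 798/(-2619) = 0/8105 + 798*(-1/2619) = 0*(1/8105) - 266/873 = 0 - 266/873 = -266/873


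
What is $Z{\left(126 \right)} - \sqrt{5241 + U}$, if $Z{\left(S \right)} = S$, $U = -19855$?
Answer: $126 - i \sqrt{14614} \approx 126.0 - 120.89 i$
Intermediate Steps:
$Z{\left(126 \right)} - \sqrt{5241 + U} = 126 - \sqrt{5241 - 19855} = 126 - \sqrt{-14614} = 126 - i \sqrt{14614}$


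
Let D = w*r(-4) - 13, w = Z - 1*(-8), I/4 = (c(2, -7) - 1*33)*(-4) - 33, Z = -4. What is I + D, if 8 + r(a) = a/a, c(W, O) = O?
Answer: 467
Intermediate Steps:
r(a) = -7 (r(a) = -8 + a/a = -8 + 1 = -7)
I = 508 (I = 4*((-7 - 1*33)*(-4) - 33) = 4*((-7 - 33)*(-4) - 33) = 4*(-40*(-4) - 33) = 4*(160 - 33) = 4*127 = 508)
w = 4 (w = -4 - 1*(-8) = -4 + 8 = 4)
D = -41 (D = 4*(-7) - 13 = -28 - 13 = -41)
I + D = 508 - 41 = 467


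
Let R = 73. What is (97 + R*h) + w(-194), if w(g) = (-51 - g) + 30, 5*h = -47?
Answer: -2081/5 ≈ -416.20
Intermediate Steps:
h = -47/5 (h = (1/5)*(-47) = -47/5 ≈ -9.4000)
w(g) = -21 - g
(97 + R*h) + w(-194) = (97 + 73*(-47/5)) + (-21 - 1*(-194)) = (97 - 3431/5) + (-21 + 194) = -2946/5 + 173 = -2081/5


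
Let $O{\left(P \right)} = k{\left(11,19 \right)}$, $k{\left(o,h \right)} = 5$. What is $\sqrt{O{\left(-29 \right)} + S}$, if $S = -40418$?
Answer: $i \sqrt{40413} \approx 201.03 i$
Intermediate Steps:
$O{\left(P \right)} = 5$
$\sqrt{O{\left(-29 \right)} + S} = \sqrt{5 - 40418} = \sqrt{-40413} = i \sqrt{40413}$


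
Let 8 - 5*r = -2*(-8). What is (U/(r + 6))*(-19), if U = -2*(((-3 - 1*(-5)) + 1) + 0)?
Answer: 285/11 ≈ 25.909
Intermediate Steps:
U = -6 (U = -2*(((-3 + 5) + 1) + 0) = -2*((2 + 1) + 0) = -2*(3 + 0) = -2*3 = -6)
r = -8/5 (r = 8/5 - (-2)*(-8)/5 = 8/5 - ⅕*16 = 8/5 - 16/5 = -8/5 ≈ -1.6000)
(U/(r + 6))*(-19) = -6/(-8/5 + 6)*(-19) = -6/22/5*(-19) = -6*5/22*(-19) = -15/11*(-19) = 285/11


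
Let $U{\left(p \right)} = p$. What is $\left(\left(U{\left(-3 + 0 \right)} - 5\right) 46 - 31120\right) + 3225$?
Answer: $-28263$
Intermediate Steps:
$\left(\left(U{\left(-3 + 0 \right)} - 5\right) 46 - 31120\right) + 3225 = \left(\left(\left(-3 + 0\right) - 5\right) 46 - 31120\right) + 3225 = \left(\left(-3 - 5\right) 46 - 31120\right) + 3225 = \left(\left(-8\right) 46 - 31120\right) + 3225 = \left(-368 - 31120\right) + 3225 = -31488 + 3225 = -28263$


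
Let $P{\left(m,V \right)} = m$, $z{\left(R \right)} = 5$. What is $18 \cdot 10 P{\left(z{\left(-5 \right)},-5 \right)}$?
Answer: $900$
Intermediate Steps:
$18 \cdot 10 P{\left(z{\left(-5 \right)},-5 \right)} = 18 \cdot 10 \cdot 5 = 180 \cdot 5 = 900$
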